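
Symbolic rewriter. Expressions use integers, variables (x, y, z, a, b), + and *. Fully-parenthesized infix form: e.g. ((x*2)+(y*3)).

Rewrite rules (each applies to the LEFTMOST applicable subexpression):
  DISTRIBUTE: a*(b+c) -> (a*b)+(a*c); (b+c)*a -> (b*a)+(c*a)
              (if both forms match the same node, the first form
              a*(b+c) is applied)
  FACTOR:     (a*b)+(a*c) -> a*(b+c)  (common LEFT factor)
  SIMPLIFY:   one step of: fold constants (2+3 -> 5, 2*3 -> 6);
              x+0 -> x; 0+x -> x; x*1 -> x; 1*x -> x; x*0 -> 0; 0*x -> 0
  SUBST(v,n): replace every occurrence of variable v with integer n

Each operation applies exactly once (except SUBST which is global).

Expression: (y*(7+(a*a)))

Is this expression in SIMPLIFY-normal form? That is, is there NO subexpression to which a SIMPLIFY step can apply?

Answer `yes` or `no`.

Expression: (y*(7+(a*a)))
Scanning for simplifiable subexpressions (pre-order)...
  at root: (y*(7+(a*a))) (not simplifiable)
  at R: (7+(a*a)) (not simplifiable)
  at RR: (a*a) (not simplifiable)
Result: no simplifiable subexpression found -> normal form.

Answer: yes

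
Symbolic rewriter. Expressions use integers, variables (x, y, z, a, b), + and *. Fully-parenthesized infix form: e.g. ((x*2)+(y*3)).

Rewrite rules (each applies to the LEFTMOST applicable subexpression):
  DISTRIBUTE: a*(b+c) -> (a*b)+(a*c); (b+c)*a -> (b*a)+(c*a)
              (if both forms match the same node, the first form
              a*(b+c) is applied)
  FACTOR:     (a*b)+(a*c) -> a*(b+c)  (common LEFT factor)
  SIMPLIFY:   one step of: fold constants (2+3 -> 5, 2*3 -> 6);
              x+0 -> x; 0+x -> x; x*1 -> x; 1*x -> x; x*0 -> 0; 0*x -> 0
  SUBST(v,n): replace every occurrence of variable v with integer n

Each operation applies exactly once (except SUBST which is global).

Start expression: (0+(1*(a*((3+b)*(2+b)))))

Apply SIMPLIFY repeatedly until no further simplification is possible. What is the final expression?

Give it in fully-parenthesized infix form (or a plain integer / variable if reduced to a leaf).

Answer: (a*((3+b)*(2+b)))

Derivation:
Start: (0+(1*(a*((3+b)*(2+b)))))
Step 1: at root: (0+(1*(a*((3+b)*(2+b))))) -> (1*(a*((3+b)*(2+b)))); overall: (0+(1*(a*((3+b)*(2+b))))) -> (1*(a*((3+b)*(2+b))))
Step 2: at root: (1*(a*((3+b)*(2+b)))) -> (a*((3+b)*(2+b))); overall: (1*(a*((3+b)*(2+b)))) -> (a*((3+b)*(2+b)))
Fixed point: (a*((3+b)*(2+b)))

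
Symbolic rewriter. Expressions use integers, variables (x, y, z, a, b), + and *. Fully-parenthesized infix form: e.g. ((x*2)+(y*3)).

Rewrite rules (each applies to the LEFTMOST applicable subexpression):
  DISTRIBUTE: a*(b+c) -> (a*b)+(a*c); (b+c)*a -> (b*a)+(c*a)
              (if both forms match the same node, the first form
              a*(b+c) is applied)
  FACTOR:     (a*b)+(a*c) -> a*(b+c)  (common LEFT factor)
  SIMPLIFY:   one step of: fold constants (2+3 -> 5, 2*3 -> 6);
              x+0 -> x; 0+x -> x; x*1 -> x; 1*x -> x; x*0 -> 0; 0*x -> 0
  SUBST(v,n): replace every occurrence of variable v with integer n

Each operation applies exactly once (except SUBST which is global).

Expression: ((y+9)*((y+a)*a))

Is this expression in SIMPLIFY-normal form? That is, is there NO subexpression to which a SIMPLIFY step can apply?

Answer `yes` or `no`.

Expression: ((y+9)*((y+a)*a))
Scanning for simplifiable subexpressions (pre-order)...
  at root: ((y+9)*((y+a)*a)) (not simplifiable)
  at L: (y+9) (not simplifiable)
  at R: ((y+a)*a) (not simplifiable)
  at RL: (y+a) (not simplifiable)
Result: no simplifiable subexpression found -> normal form.

Answer: yes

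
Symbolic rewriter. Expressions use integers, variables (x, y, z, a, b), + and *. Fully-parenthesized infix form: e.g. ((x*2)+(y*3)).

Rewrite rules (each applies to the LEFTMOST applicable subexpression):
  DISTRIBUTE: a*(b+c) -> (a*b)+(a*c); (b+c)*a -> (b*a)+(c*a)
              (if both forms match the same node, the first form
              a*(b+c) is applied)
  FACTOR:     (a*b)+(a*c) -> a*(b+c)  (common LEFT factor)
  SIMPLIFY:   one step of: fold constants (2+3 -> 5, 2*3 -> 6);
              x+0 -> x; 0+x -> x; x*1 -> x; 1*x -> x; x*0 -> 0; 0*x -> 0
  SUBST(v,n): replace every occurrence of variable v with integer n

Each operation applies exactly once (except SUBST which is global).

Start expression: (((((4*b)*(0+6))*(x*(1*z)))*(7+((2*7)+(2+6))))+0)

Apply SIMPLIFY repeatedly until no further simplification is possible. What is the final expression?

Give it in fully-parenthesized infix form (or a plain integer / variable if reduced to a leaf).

Answer: ((((4*b)*6)*(x*z))*29)

Derivation:
Start: (((((4*b)*(0+6))*(x*(1*z)))*(7+((2*7)+(2+6))))+0)
Step 1: at root: (((((4*b)*(0+6))*(x*(1*z)))*(7+((2*7)+(2+6))))+0) -> ((((4*b)*(0+6))*(x*(1*z)))*(7+((2*7)+(2+6)))); overall: (((((4*b)*(0+6))*(x*(1*z)))*(7+((2*7)+(2+6))))+0) -> ((((4*b)*(0+6))*(x*(1*z)))*(7+((2*7)+(2+6))))
Step 2: at LLR: (0+6) -> 6; overall: ((((4*b)*(0+6))*(x*(1*z)))*(7+((2*7)+(2+6)))) -> ((((4*b)*6)*(x*(1*z)))*(7+((2*7)+(2+6))))
Step 3: at LRR: (1*z) -> z; overall: ((((4*b)*6)*(x*(1*z)))*(7+((2*7)+(2+6)))) -> ((((4*b)*6)*(x*z))*(7+((2*7)+(2+6))))
Step 4: at RRL: (2*7) -> 14; overall: ((((4*b)*6)*(x*z))*(7+((2*7)+(2+6)))) -> ((((4*b)*6)*(x*z))*(7+(14+(2+6))))
Step 5: at RRR: (2+6) -> 8; overall: ((((4*b)*6)*(x*z))*(7+(14+(2+6)))) -> ((((4*b)*6)*(x*z))*(7+(14+8)))
Step 6: at RR: (14+8) -> 22; overall: ((((4*b)*6)*(x*z))*(7+(14+8))) -> ((((4*b)*6)*(x*z))*(7+22))
Step 7: at R: (7+22) -> 29; overall: ((((4*b)*6)*(x*z))*(7+22)) -> ((((4*b)*6)*(x*z))*29)
Fixed point: ((((4*b)*6)*(x*z))*29)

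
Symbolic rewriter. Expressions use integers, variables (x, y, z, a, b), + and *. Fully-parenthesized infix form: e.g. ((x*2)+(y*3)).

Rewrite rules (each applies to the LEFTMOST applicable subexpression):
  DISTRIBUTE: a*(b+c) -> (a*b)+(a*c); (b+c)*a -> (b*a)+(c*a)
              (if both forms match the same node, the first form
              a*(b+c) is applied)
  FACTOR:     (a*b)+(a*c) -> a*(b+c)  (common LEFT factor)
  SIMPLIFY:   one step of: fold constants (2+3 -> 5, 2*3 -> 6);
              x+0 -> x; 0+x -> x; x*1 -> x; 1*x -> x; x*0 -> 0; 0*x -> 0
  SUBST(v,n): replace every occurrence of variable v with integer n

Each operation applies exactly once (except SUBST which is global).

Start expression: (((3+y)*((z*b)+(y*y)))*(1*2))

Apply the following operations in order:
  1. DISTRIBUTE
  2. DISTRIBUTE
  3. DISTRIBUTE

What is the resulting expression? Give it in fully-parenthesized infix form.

Start: (((3+y)*((z*b)+(y*y)))*(1*2))
Apply DISTRIBUTE at L (target: ((3+y)*((z*b)+(y*y)))): (((3+y)*((z*b)+(y*y)))*(1*2)) -> ((((3+y)*(z*b))+((3+y)*(y*y)))*(1*2))
Apply DISTRIBUTE at root (target: ((((3+y)*(z*b))+((3+y)*(y*y)))*(1*2))): ((((3+y)*(z*b))+((3+y)*(y*y)))*(1*2)) -> ((((3+y)*(z*b))*(1*2))+(((3+y)*(y*y))*(1*2)))
Apply DISTRIBUTE at LL (target: ((3+y)*(z*b))): ((((3+y)*(z*b))*(1*2))+(((3+y)*(y*y))*(1*2))) -> ((((3*(z*b))+(y*(z*b)))*(1*2))+(((3+y)*(y*y))*(1*2)))

Answer: ((((3*(z*b))+(y*(z*b)))*(1*2))+(((3+y)*(y*y))*(1*2)))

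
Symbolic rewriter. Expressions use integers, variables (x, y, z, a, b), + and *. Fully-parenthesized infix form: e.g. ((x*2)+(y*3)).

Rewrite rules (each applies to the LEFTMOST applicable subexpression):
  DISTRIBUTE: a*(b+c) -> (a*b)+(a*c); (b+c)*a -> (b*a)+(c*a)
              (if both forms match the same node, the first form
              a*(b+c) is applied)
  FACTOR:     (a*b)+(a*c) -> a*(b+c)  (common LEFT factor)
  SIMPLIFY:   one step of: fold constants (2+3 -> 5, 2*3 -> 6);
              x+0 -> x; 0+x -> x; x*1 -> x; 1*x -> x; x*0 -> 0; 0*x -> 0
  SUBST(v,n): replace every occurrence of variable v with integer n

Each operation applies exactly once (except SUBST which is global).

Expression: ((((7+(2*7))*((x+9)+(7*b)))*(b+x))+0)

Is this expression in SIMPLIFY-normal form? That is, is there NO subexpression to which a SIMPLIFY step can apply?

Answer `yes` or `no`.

Answer: no

Derivation:
Expression: ((((7+(2*7))*((x+9)+(7*b)))*(b+x))+0)
Scanning for simplifiable subexpressions (pre-order)...
  at root: ((((7+(2*7))*((x+9)+(7*b)))*(b+x))+0) (SIMPLIFIABLE)
  at L: (((7+(2*7))*((x+9)+(7*b)))*(b+x)) (not simplifiable)
  at LL: ((7+(2*7))*((x+9)+(7*b))) (not simplifiable)
  at LLL: (7+(2*7)) (not simplifiable)
  at LLLR: (2*7) (SIMPLIFIABLE)
  at LLR: ((x+9)+(7*b)) (not simplifiable)
  at LLRL: (x+9) (not simplifiable)
  at LLRR: (7*b) (not simplifiable)
  at LR: (b+x) (not simplifiable)
Found simplifiable subexpr at path root: ((((7+(2*7))*((x+9)+(7*b)))*(b+x))+0)
One SIMPLIFY step would give: (((7+(2*7))*((x+9)+(7*b)))*(b+x))
-> NOT in normal form.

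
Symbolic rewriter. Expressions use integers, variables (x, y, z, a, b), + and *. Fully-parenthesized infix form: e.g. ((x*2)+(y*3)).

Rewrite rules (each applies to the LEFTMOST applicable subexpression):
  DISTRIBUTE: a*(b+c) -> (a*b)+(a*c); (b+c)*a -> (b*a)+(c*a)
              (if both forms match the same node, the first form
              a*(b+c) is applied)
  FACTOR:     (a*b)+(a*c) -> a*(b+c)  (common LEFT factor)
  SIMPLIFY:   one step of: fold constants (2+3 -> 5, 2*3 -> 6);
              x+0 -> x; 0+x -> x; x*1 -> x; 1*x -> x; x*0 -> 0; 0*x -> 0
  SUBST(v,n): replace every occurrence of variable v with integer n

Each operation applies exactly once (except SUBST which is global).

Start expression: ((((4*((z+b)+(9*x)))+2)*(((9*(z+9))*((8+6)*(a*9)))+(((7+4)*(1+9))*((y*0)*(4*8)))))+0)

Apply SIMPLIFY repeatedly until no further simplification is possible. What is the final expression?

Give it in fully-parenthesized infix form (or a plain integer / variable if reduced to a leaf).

Start: ((((4*((z+b)+(9*x)))+2)*(((9*(z+9))*((8+6)*(a*9)))+(((7+4)*(1+9))*((y*0)*(4*8)))))+0)
Step 1: at root: ((((4*((z+b)+(9*x)))+2)*(((9*(z+9))*((8+6)*(a*9)))+(((7+4)*(1+9))*((y*0)*(4*8)))))+0) -> (((4*((z+b)+(9*x)))+2)*(((9*(z+9))*((8+6)*(a*9)))+(((7+4)*(1+9))*((y*0)*(4*8))))); overall: ((((4*((z+b)+(9*x)))+2)*(((9*(z+9))*((8+6)*(a*9)))+(((7+4)*(1+9))*((y*0)*(4*8)))))+0) -> (((4*((z+b)+(9*x)))+2)*(((9*(z+9))*((8+6)*(a*9)))+(((7+4)*(1+9))*((y*0)*(4*8)))))
Step 2: at RLRL: (8+6) -> 14; overall: (((4*((z+b)+(9*x)))+2)*(((9*(z+9))*((8+6)*(a*9)))+(((7+4)*(1+9))*((y*0)*(4*8))))) -> (((4*((z+b)+(9*x)))+2)*(((9*(z+9))*(14*(a*9)))+(((7+4)*(1+9))*((y*0)*(4*8)))))
Step 3: at RRLL: (7+4) -> 11; overall: (((4*((z+b)+(9*x)))+2)*(((9*(z+9))*(14*(a*9)))+(((7+4)*(1+9))*((y*0)*(4*8))))) -> (((4*((z+b)+(9*x)))+2)*(((9*(z+9))*(14*(a*9)))+((11*(1+9))*((y*0)*(4*8)))))
Step 4: at RRLR: (1+9) -> 10; overall: (((4*((z+b)+(9*x)))+2)*(((9*(z+9))*(14*(a*9)))+((11*(1+9))*((y*0)*(4*8))))) -> (((4*((z+b)+(9*x)))+2)*(((9*(z+9))*(14*(a*9)))+((11*10)*((y*0)*(4*8)))))
Step 5: at RRL: (11*10) -> 110; overall: (((4*((z+b)+(9*x)))+2)*(((9*(z+9))*(14*(a*9)))+((11*10)*((y*0)*(4*8))))) -> (((4*((z+b)+(9*x)))+2)*(((9*(z+9))*(14*(a*9)))+(110*((y*0)*(4*8)))))
Step 6: at RRRL: (y*0) -> 0; overall: (((4*((z+b)+(9*x)))+2)*(((9*(z+9))*(14*(a*9)))+(110*((y*0)*(4*8))))) -> (((4*((z+b)+(9*x)))+2)*(((9*(z+9))*(14*(a*9)))+(110*(0*(4*8)))))
Step 7: at RRR: (0*(4*8)) -> 0; overall: (((4*((z+b)+(9*x)))+2)*(((9*(z+9))*(14*(a*9)))+(110*(0*(4*8))))) -> (((4*((z+b)+(9*x)))+2)*(((9*(z+9))*(14*(a*9)))+(110*0)))
Step 8: at RR: (110*0) -> 0; overall: (((4*((z+b)+(9*x)))+2)*(((9*(z+9))*(14*(a*9)))+(110*0))) -> (((4*((z+b)+(9*x)))+2)*(((9*(z+9))*(14*(a*9)))+0))
Step 9: at R: (((9*(z+9))*(14*(a*9)))+0) -> ((9*(z+9))*(14*(a*9))); overall: (((4*((z+b)+(9*x)))+2)*(((9*(z+9))*(14*(a*9)))+0)) -> (((4*((z+b)+(9*x)))+2)*((9*(z+9))*(14*(a*9))))
Fixed point: (((4*((z+b)+(9*x)))+2)*((9*(z+9))*(14*(a*9))))

Answer: (((4*((z+b)+(9*x)))+2)*((9*(z+9))*(14*(a*9))))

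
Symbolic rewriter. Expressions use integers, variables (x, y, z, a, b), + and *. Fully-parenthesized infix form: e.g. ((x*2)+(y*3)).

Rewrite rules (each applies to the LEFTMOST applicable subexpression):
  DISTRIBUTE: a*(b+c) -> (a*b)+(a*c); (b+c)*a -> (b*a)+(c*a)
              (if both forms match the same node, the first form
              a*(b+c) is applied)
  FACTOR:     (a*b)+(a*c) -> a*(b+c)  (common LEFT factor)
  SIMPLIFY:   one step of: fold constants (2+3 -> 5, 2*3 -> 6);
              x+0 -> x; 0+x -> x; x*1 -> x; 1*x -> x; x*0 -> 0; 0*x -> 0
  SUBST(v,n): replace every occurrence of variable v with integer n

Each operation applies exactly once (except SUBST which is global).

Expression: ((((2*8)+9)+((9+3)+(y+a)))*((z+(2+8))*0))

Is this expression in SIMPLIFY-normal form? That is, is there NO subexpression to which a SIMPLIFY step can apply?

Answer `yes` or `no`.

Expression: ((((2*8)+9)+((9+3)+(y+a)))*((z+(2+8))*0))
Scanning for simplifiable subexpressions (pre-order)...
  at root: ((((2*8)+9)+((9+3)+(y+a)))*((z+(2+8))*0)) (not simplifiable)
  at L: (((2*8)+9)+((9+3)+(y+a))) (not simplifiable)
  at LL: ((2*8)+9) (not simplifiable)
  at LLL: (2*8) (SIMPLIFIABLE)
  at LR: ((9+3)+(y+a)) (not simplifiable)
  at LRL: (9+3) (SIMPLIFIABLE)
  at LRR: (y+a) (not simplifiable)
  at R: ((z+(2+8))*0) (SIMPLIFIABLE)
  at RL: (z+(2+8)) (not simplifiable)
  at RLR: (2+8) (SIMPLIFIABLE)
Found simplifiable subexpr at path LLL: (2*8)
One SIMPLIFY step would give: (((16+9)+((9+3)+(y+a)))*((z+(2+8))*0))
-> NOT in normal form.

Answer: no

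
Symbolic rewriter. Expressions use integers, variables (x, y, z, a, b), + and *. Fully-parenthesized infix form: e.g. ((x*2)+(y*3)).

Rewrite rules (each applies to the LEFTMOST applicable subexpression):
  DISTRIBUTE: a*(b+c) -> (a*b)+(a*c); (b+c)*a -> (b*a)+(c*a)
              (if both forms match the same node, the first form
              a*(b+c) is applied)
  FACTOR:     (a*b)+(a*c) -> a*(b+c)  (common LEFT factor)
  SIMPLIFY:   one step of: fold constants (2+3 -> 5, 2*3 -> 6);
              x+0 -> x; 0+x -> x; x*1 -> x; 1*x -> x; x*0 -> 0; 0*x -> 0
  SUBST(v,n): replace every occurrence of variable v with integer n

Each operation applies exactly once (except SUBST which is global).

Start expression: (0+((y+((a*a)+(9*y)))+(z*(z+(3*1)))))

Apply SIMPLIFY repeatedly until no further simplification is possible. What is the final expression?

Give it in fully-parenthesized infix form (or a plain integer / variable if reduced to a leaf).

Start: (0+((y+((a*a)+(9*y)))+(z*(z+(3*1)))))
Step 1: at root: (0+((y+((a*a)+(9*y)))+(z*(z+(3*1))))) -> ((y+((a*a)+(9*y)))+(z*(z+(3*1)))); overall: (0+((y+((a*a)+(9*y)))+(z*(z+(3*1))))) -> ((y+((a*a)+(9*y)))+(z*(z+(3*1))))
Step 2: at RRR: (3*1) -> 3; overall: ((y+((a*a)+(9*y)))+(z*(z+(3*1)))) -> ((y+((a*a)+(9*y)))+(z*(z+3)))
Fixed point: ((y+((a*a)+(9*y)))+(z*(z+3)))

Answer: ((y+((a*a)+(9*y)))+(z*(z+3)))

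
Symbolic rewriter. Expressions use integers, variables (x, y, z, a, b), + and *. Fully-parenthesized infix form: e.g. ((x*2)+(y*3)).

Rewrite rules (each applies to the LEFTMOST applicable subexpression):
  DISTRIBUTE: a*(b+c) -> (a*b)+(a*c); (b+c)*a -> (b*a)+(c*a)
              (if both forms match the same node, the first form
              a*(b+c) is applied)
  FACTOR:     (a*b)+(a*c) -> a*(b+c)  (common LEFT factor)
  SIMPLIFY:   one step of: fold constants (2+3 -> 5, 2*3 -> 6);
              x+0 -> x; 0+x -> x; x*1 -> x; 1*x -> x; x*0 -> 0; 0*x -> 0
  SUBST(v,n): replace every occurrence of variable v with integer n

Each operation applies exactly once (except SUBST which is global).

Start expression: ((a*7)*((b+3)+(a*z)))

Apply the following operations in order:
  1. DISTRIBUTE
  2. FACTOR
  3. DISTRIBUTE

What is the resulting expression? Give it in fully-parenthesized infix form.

Answer: (((a*7)*(b+3))+((a*7)*(a*z)))

Derivation:
Start: ((a*7)*((b+3)+(a*z)))
Apply DISTRIBUTE at root (target: ((a*7)*((b+3)+(a*z)))): ((a*7)*((b+3)+(a*z))) -> (((a*7)*(b+3))+((a*7)*(a*z)))
Apply FACTOR at root (target: (((a*7)*(b+3))+((a*7)*(a*z)))): (((a*7)*(b+3))+((a*7)*(a*z))) -> ((a*7)*((b+3)+(a*z)))
Apply DISTRIBUTE at root (target: ((a*7)*((b+3)+(a*z)))): ((a*7)*((b+3)+(a*z))) -> (((a*7)*(b+3))+((a*7)*(a*z)))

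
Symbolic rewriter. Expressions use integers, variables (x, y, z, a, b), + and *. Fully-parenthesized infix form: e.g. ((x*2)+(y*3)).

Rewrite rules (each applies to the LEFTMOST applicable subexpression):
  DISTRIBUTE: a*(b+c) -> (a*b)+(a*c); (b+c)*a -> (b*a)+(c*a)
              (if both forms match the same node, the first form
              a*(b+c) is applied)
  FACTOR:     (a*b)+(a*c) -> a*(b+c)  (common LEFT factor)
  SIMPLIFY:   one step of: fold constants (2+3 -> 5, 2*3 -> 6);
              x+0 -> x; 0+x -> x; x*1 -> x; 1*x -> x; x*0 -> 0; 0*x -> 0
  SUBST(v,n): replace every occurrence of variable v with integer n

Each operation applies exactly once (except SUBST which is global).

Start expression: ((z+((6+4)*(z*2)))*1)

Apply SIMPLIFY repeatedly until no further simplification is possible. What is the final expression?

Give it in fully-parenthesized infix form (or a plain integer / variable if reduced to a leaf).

Start: ((z+((6+4)*(z*2)))*1)
Step 1: at root: ((z+((6+4)*(z*2)))*1) -> (z+((6+4)*(z*2))); overall: ((z+((6+4)*(z*2)))*1) -> (z+((6+4)*(z*2)))
Step 2: at RL: (6+4) -> 10; overall: (z+((6+4)*(z*2))) -> (z+(10*(z*2)))
Fixed point: (z+(10*(z*2)))

Answer: (z+(10*(z*2)))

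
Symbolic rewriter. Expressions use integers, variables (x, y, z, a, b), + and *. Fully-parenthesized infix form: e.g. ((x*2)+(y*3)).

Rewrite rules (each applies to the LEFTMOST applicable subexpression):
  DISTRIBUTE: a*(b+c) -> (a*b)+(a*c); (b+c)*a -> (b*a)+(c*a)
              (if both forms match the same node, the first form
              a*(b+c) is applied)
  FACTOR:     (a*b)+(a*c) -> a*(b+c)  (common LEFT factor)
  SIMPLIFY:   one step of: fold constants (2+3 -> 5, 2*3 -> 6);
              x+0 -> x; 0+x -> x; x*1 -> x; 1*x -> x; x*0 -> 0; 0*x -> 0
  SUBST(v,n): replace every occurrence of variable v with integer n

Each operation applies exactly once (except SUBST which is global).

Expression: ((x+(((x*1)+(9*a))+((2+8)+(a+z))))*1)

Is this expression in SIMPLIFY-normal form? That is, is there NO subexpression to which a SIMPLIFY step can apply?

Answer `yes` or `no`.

Answer: no

Derivation:
Expression: ((x+(((x*1)+(9*a))+((2+8)+(a+z))))*1)
Scanning for simplifiable subexpressions (pre-order)...
  at root: ((x+(((x*1)+(9*a))+((2+8)+(a+z))))*1) (SIMPLIFIABLE)
  at L: (x+(((x*1)+(9*a))+((2+8)+(a+z)))) (not simplifiable)
  at LR: (((x*1)+(9*a))+((2+8)+(a+z))) (not simplifiable)
  at LRL: ((x*1)+(9*a)) (not simplifiable)
  at LRLL: (x*1) (SIMPLIFIABLE)
  at LRLR: (9*a) (not simplifiable)
  at LRR: ((2+8)+(a+z)) (not simplifiable)
  at LRRL: (2+8) (SIMPLIFIABLE)
  at LRRR: (a+z) (not simplifiable)
Found simplifiable subexpr at path root: ((x+(((x*1)+(9*a))+((2+8)+(a+z))))*1)
One SIMPLIFY step would give: (x+(((x*1)+(9*a))+((2+8)+(a+z))))
-> NOT in normal form.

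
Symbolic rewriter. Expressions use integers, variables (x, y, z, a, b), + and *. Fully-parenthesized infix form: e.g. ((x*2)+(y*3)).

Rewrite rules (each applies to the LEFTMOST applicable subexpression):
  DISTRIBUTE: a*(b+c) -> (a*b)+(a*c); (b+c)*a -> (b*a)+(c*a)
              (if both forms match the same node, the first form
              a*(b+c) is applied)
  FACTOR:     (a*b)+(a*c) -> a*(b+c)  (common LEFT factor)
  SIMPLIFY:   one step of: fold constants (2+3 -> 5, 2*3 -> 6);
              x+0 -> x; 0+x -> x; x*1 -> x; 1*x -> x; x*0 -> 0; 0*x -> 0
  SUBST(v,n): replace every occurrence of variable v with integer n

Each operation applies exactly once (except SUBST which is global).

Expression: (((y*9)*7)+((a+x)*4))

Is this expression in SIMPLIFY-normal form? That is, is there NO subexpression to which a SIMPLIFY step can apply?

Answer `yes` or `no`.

Expression: (((y*9)*7)+((a+x)*4))
Scanning for simplifiable subexpressions (pre-order)...
  at root: (((y*9)*7)+((a+x)*4)) (not simplifiable)
  at L: ((y*9)*7) (not simplifiable)
  at LL: (y*9) (not simplifiable)
  at R: ((a+x)*4) (not simplifiable)
  at RL: (a+x) (not simplifiable)
Result: no simplifiable subexpression found -> normal form.

Answer: yes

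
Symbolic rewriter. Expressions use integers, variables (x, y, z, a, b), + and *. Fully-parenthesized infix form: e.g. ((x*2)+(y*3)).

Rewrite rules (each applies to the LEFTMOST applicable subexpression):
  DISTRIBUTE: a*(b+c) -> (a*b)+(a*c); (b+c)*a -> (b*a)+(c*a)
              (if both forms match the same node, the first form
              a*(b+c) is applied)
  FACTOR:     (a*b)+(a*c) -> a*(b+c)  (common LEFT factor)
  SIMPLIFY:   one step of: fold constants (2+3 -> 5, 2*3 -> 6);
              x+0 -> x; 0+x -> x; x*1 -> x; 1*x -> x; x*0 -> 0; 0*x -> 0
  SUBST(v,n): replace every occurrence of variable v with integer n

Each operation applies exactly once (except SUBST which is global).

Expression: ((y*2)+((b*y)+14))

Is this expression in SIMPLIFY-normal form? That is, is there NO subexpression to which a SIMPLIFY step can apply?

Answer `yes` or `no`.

Expression: ((y*2)+((b*y)+14))
Scanning for simplifiable subexpressions (pre-order)...
  at root: ((y*2)+((b*y)+14)) (not simplifiable)
  at L: (y*2) (not simplifiable)
  at R: ((b*y)+14) (not simplifiable)
  at RL: (b*y) (not simplifiable)
Result: no simplifiable subexpression found -> normal form.

Answer: yes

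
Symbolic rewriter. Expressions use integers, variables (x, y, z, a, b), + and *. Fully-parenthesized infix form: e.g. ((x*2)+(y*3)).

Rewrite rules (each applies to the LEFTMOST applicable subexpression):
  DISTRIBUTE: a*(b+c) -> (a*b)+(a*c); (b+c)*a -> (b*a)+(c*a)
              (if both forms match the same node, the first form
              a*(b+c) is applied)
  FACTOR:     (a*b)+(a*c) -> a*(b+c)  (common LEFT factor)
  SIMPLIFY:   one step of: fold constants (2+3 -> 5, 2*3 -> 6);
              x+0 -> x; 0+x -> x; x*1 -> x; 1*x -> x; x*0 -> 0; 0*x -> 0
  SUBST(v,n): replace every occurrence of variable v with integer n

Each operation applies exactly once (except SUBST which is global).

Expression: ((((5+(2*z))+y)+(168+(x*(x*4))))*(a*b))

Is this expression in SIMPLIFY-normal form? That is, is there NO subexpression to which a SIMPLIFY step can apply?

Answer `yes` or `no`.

Answer: yes

Derivation:
Expression: ((((5+(2*z))+y)+(168+(x*(x*4))))*(a*b))
Scanning for simplifiable subexpressions (pre-order)...
  at root: ((((5+(2*z))+y)+(168+(x*(x*4))))*(a*b)) (not simplifiable)
  at L: (((5+(2*z))+y)+(168+(x*(x*4)))) (not simplifiable)
  at LL: ((5+(2*z))+y) (not simplifiable)
  at LLL: (5+(2*z)) (not simplifiable)
  at LLLR: (2*z) (not simplifiable)
  at LR: (168+(x*(x*4))) (not simplifiable)
  at LRR: (x*(x*4)) (not simplifiable)
  at LRRR: (x*4) (not simplifiable)
  at R: (a*b) (not simplifiable)
Result: no simplifiable subexpression found -> normal form.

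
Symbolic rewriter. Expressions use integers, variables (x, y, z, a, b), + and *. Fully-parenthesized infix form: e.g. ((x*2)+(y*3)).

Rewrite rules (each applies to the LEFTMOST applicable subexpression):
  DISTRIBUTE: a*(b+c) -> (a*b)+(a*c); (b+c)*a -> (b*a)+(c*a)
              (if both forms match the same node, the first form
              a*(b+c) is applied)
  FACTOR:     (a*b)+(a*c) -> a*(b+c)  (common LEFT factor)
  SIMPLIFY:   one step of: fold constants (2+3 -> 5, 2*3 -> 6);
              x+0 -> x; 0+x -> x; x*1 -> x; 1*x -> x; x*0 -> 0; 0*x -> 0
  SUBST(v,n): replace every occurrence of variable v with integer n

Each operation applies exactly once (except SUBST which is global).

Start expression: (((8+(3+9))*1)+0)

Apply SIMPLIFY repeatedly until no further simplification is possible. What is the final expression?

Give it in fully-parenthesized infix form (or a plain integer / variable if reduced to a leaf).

Start: (((8+(3+9))*1)+0)
Step 1: at root: (((8+(3+9))*1)+0) -> ((8+(3+9))*1); overall: (((8+(3+9))*1)+0) -> ((8+(3+9))*1)
Step 2: at root: ((8+(3+9))*1) -> (8+(3+9)); overall: ((8+(3+9))*1) -> (8+(3+9))
Step 3: at R: (3+9) -> 12; overall: (8+(3+9)) -> (8+12)
Step 4: at root: (8+12) -> 20; overall: (8+12) -> 20
Fixed point: 20

Answer: 20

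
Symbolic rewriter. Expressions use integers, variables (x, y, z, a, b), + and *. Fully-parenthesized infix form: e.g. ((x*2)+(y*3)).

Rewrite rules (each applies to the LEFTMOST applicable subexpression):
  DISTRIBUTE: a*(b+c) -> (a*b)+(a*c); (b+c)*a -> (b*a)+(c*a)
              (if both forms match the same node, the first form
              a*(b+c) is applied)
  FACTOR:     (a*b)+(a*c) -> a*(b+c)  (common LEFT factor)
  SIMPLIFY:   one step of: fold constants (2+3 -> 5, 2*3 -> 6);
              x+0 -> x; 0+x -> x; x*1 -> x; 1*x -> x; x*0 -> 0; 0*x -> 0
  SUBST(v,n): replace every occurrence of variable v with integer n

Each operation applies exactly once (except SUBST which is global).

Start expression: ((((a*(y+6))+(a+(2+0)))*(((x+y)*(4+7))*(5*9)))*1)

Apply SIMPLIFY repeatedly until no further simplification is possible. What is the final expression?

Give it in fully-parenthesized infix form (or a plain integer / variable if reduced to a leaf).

Answer: (((a*(y+6))+(a+2))*(((x+y)*11)*45))

Derivation:
Start: ((((a*(y+6))+(a+(2+0)))*(((x+y)*(4+7))*(5*9)))*1)
Step 1: at root: ((((a*(y+6))+(a+(2+0)))*(((x+y)*(4+7))*(5*9)))*1) -> (((a*(y+6))+(a+(2+0)))*(((x+y)*(4+7))*(5*9))); overall: ((((a*(y+6))+(a+(2+0)))*(((x+y)*(4+7))*(5*9)))*1) -> (((a*(y+6))+(a+(2+0)))*(((x+y)*(4+7))*(5*9)))
Step 2: at LRR: (2+0) -> 2; overall: (((a*(y+6))+(a+(2+0)))*(((x+y)*(4+7))*(5*9))) -> (((a*(y+6))+(a+2))*(((x+y)*(4+7))*(5*9)))
Step 3: at RLR: (4+7) -> 11; overall: (((a*(y+6))+(a+2))*(((x+y)*(4+7))*(5*9))) -> (((a*(y+6))+(a+2))*(((x+y)*11)*(5*9)))
Step 4: at RR: (5*9) -> 45; overall: (((a*(y+6))+(a+2))*(((x+y)*11)*(5*9))) -> (((a*(y+6))+(a+2))*(((x+y)*11)*45))
Fixed point: (((a*(y+6))+(a+2))*(((x+y)*11)*45))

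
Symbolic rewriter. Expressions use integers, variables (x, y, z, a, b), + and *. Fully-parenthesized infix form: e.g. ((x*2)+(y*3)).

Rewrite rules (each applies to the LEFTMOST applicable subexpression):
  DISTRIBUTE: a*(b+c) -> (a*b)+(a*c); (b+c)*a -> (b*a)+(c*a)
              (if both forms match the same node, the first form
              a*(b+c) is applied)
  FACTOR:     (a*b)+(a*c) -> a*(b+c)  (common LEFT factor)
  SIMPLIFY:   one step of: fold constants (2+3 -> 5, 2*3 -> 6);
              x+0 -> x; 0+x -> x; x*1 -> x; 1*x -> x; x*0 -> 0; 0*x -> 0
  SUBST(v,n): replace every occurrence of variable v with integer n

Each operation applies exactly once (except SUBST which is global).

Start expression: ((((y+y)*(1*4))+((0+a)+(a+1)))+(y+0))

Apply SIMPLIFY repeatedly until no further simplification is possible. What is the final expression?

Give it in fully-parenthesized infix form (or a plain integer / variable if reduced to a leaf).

Start: ((((y+y)*(1*4))+((0+a)+(a+1)))+(y+0))
Step 1: at LLR: (1*4) -> 4; overall: ((((y+y)*(1*4))+((0+a)+(a+1)))+(y+0)) -> ((((y+y)*4)+((0+a)+(a+1)))+(y+0))
Step 2: at LRL: (0+a) -> a; overall: ((((y+y)*4)+((0+a)+(a+1)))+(y+0)) -> ((((y+y)*4)+(a+(a+1)))+(y+0))
Step 3: at R: (y+0) -> y; overall: ((((y+y)*4)+(a+(a+1)))+(y+0)) -> ((((y+y)*4)+(a+(a+1)))+y)
Fixed point: ((((y+y)*4)+(a+(a+1)))+y)

Answer: ((((y+y)*4)+(a+(a+1)))+y)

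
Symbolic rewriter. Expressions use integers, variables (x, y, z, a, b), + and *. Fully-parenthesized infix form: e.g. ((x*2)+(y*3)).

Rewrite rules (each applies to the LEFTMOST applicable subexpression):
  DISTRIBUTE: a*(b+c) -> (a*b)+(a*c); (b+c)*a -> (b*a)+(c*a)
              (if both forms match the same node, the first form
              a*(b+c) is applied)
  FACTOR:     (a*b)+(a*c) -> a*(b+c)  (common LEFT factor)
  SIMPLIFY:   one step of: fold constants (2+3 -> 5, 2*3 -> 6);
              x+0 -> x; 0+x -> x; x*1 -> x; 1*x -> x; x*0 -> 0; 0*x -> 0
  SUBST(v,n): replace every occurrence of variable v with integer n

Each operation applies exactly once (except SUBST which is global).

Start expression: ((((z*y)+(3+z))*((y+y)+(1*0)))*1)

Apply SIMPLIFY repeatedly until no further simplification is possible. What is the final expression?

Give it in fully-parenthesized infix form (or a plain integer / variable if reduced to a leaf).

Answer: (((z*y)+(3+z))*(y+y))

Derivation:
Start: ((((z*y)+(3+z))*((y+y)+(1*0)))*1)
Step 1: at root: ((((z*y)+(3+z))*((y+y)+(1*0)))*1) -> (((z*y)+(3+z))*((y+y)+(1*0))); overall: ((((z*y)+(3+z))*((y+y)+(1*0)))*1) -> (((z*y)+(3+z))*((y+y)+(1*0)))
Step 2: at RR: (1*0) -> 0; overall: (((z*y)+(3+z))*((y+y)+(1*0))) -> (((z*y)+(3+z))*((y+y)+0))
Step 3: at R: ((y+y)+0) -> (y+y); overall: (((z*y)+(3+z))*((y+y)+0)) -> (((z*y)+(3+z))*(y+y))
Fixed point: (((z*y)+(3+z))*(y+y))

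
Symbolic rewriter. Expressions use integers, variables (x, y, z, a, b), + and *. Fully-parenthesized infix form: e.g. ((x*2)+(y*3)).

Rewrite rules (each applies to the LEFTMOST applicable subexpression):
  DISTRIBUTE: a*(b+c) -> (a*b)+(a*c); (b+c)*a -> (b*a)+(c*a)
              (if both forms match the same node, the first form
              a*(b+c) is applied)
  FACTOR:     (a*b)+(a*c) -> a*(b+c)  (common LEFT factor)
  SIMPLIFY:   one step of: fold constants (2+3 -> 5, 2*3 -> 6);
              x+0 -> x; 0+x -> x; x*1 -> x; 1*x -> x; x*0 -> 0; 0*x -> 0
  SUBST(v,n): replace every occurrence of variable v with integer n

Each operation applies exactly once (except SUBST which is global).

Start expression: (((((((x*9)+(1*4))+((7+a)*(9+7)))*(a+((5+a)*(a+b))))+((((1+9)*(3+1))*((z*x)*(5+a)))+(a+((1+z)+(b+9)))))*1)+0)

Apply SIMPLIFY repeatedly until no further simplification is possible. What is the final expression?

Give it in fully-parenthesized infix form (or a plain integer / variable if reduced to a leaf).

Answer: (((((x*9)+4)+((7+a)*16))*(a+((5+a)*(a+b))))+((40*((z*x)*(5+a)))+(a+((1+z)+(b+9)))))

Derivation:
Start: (((((((x*9)+(1*4))+((7+a)*(9+7)))*(a+((5+a)*(a+b))))+((((1+9)*(3+1))*((z*x)*(5+a)))+(a+((1+z)+(b+9)))))*1)+0)
Step 1: at root: (((((((x*9)+(1*4))+((7+a)*(9+7)))*(a+((5+a)*(a+b))))+((((1+9)*(3+1))*((z*x)*(5+a)))+(a+((1+z)+(b+9)))))*1)+0) -> ((((((x*9)+(1*4))+((7+a)*(9+7)))*(a+((5+a)*(a+b))))+((((1+9)*(3+1))*((z*x)*(5+a)))+(a+((1+z)+(b+9)))))*1); overall: (((((((x*9)+(1*4))+((7+a)*(9+7)))*(a+((5+a)*(a+b))))+((((1+9)*(3+1))*((z*x)*(5+a)))+(a+((1+z)+(b+9)))))*1)+0) -> ((((((x*9)+(1*4))+((7+a)*(9+7)))*(a+((5+a)*(a+b))))+((((1+9)*(3+1))*((z*x)*(5+a)))+(a+((1+z)+(b+9)))))*1)
Step 2: at root: ((((((x*9)+(1*4))+((7+a)*(9+7)))*(a+((5+a)*(a+b))))+((((1+9)*(3+1))*((z*x)*(5+a)))+(a+((1+z)+(b+9)))))*1) -> (((((x*9)+(1*4))+((7+a)*(9+7)))*(a+((5+a)*(a+b))))+((((1+9)*(3+1))*((z*x)*(5+a)))+(a+((1+z)+(b+9))))); overall: ((((((x*9)+(1*4))+((7+a)*(9+7)))*(a+((5+a)*(a+b))))+((((1+9)*(3+1))*((z*x)*(5+a)))+(a+((1+z)+(b+9)))))*1) -> (((((x*9)+(1*4))+((7+a)*(9+7)))*(a+((5+a)*(a+b))))+((((1+9)*(3+1))*((z*x)*(5+a)))+(a+((1+z)+(b+9)))))
Step 3: at LLLR: (1*4) -> 4; overall: (((((x*9)+(1*4))+((7+a)*(9+7)))*(a+((5+a)*(a+b))))+((((1+9)*(3+1))*((z*x)*(5+a)))+(a+((1+z)+(b+9))))) -> (((((x*9)+4)+((7+a)*(9+7)))*(a+((5+a)*(a+b))))+((((1+9)*(3+1))*((z*x)*(5+a)))+(a+((1+z)+(b+9)))))
Step 4: at LLRR: (9+7) -> 16; overall: (((((x*9)+4)+((7+a)*(9+7)))*(a+((5+a)*(a+b))))+((((1+9)*(3+1))*((z*x)*(5+a)))+(a+((1+z)+(b+9))))) -> (((((x*9)+4)+((7+a)*16))*(a+((5+a)*(a+b))))+((((1+9)*(3+1))*((z*x)*(5+a)))+(a+((1+z)+(b+9)))))
Step 5: at RLLL: (1+9) -> 10; overall: (((((x*9)+4)+((7+a)*16))*(a+((5+a)*(a+b))))+((((1+9)*(3+1))*((z*x)*(5+a)))+(a+((1+z)+(b+9))))) -> (((((x*9)+4)+((7+a)*16))*(a+((5+a)*(a+b))))+(((10*(3+1))*((z*x)*(5+a)))+(a+((1+z)+(b+9)))))
Step 6: at RLLR: (3+1) -> 4; overall: (((((x*9)+4)+((7+a)*16))*(a+((5+a)*(a+b))))+(((10*(3+1))*((z*x)*(5+a)))+(a+((1+z)+(b+9))))) -> (((((x*9)+4)+((7+a)*16))*(a+((5+a)*(a+b))))+(((10*4)*((z*x)*(5+a)))+(a+((1+z)+(b+9)))))
Step 7: at RLL: (10*4) -> 40; overall: (((((x*9)+4)+((7+a)*16))*(a+((5+a)*(a+b))))+(((10*4)*((z*x)*(5+a)))+(a+((1+z)+(b+9))))) -> (((((x*9)+4)+((7+a)*16))*(a+((5+a)*(a+b))))+((40*((z*x)*(5+a)))+(a+((1+z)+(b+9)))))
Fixed point: (((((x*9)+4)+((7+a)*16))*(a+((5+a)*(a+b))))+((40*((z*x)*(5+a)))+(a+((1+z)+(b+9)))))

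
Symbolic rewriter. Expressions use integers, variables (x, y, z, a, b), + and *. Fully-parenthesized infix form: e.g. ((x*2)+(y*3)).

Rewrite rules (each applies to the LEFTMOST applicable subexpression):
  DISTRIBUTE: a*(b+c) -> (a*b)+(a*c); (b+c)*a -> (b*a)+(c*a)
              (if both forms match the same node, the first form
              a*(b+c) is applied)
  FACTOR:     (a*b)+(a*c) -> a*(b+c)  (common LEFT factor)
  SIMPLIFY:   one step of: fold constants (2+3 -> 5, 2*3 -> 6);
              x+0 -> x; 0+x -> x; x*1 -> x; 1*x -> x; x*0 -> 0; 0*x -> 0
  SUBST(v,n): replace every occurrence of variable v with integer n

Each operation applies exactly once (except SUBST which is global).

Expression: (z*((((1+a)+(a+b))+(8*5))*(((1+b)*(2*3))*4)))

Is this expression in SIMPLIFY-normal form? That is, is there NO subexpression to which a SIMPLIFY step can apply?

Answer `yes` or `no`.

Answer: no

Derivation:
Expression: (z*((((1+a)+(a+b))+(8*5))*(((1+b)*(2*3))*4)))
Scanning for simplifiable subexpressions (pre-order)...
  at root: (z*((((1+a)+(a+b))+(8*5))*(((1+b)*(2*3))*4))) (not simplifiable)
  at R: ((((1+a)+(a+b))+(8*5))*(((1+b)*(2*3))*4)) (not simplifiable)
  at RL: (((1+a)+(a+b))+(8*5)) (not simplifiable)
  at RLL: ((1+a)+(a+b)) (not simplifiable)
  at RLLL: (1+a) (not simplifiable)
  at RLLR: (a+b) (not simplifiable)
  at RLR: (8*5) (SIMPLIFIABLE)
  at RR: (((1+b)*(2*3))*4) (not simplifiable)
  at RRL: ((1+b)*(2*3)) (not simplifiable)
  at RRLL: (1+b) (not simplifiable)
  at RRLR: (2*3) (SIMPLIFIABLE)
Found simplifiable subexpr at path RLR: (8*5)
One SIMPLIFY step would give: (z*((((1+a)+(a+b))+40)*(((1+b)*(2*3))*4)))
-> NOT in normal form.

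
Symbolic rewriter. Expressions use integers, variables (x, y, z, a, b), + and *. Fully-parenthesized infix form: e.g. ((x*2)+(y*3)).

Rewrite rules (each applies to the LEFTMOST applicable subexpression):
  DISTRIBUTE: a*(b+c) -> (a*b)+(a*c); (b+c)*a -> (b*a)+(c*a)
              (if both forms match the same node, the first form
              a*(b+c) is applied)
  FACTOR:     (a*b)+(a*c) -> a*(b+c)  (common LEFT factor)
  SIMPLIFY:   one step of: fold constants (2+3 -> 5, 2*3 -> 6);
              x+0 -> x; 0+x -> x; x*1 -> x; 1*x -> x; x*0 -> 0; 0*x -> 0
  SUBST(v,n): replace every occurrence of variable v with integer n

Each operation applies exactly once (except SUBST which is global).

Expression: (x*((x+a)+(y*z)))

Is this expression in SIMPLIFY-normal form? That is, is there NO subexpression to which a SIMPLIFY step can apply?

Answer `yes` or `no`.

Expression: (x*((x+a)+(y*z)))
Scanning for simplifiable subexpressions (pre-order)...
  at root: (x*((x+a)+(y*z))) (not simplifiable)
  at R: ((x+a)+(y*z)) (not simplifiable)
  at RL: (x+a) (not simplifiable)
  at RR: (y*z) (not simplifiable)
Result: no simplifiable subexpression found -> normal form.

Answer: yes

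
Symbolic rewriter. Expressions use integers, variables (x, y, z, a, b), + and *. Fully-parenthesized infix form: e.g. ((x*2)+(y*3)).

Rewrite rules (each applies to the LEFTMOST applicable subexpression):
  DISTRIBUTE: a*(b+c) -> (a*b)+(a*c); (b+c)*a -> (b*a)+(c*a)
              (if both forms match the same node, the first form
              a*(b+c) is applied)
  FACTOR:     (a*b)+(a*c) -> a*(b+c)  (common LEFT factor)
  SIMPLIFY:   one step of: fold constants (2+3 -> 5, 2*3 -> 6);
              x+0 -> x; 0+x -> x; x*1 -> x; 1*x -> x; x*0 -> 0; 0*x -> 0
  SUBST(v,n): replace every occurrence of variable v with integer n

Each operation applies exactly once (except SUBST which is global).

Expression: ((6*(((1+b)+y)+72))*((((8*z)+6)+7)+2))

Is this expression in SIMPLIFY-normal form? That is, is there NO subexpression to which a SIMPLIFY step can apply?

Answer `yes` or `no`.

Answer: yes

Derivation:
Expression: ((6*(((1+b)+y)+72))*((((8*z)+6)+7)+2))
Scanning for simplifiable subexpressions (pre-order)...
  at root: ((6*(((1+b)+y)+72))*((((8*z)+6)+7)+2)) (not simplifiable)
  at L: (6*(((1+b)+y)+72)) (not simplifiable)
  at LR: (((1+b)+y)+72) (not simplifiable)
  at LRL: ((1+b)+y) (not simplifiable)
  at LRLL: (1+b) (not simplifiable)
  at R: ((((8*z)+6)+7)+2) (not simplifiable)
  at RL: (((8*z)+6)+7) (not simplifiable)
  at RLL: ((8*z)+6) (not simplifiable)
  at RLLL: (8*z) (not simplifiable)
Result: no simplifiable subexpression found -> normal form.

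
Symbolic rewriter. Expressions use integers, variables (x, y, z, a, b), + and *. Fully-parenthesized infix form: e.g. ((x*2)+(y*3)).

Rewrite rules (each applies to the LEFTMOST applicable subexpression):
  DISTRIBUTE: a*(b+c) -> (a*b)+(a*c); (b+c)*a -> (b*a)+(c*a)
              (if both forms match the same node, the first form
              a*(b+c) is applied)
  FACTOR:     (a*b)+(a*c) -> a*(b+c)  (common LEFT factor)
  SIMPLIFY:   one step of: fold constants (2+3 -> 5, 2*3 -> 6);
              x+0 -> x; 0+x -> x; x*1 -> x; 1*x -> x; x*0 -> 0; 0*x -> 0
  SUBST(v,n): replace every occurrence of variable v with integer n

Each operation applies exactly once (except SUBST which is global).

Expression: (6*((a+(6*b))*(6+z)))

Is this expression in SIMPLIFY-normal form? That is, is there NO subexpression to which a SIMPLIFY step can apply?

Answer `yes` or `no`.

Expression: (6*((a+(6*b))*(6+z)))
Scanning for simplifiable subexpressions (pre-order)...
  at root: (6*((a+(6*b))*(6+z))) (not simplifiable)
  at R: ((a+(6*b))*(6+z)) (not simplifiable)
  at RL: (a+(6*b)) (not simplifiable)
  at RLR: (6*b) (not simplifiable)
  at RR: (6+z) (not simplifiable)
Result: no simplifiable subexpression found -> normal form.

Answer: yes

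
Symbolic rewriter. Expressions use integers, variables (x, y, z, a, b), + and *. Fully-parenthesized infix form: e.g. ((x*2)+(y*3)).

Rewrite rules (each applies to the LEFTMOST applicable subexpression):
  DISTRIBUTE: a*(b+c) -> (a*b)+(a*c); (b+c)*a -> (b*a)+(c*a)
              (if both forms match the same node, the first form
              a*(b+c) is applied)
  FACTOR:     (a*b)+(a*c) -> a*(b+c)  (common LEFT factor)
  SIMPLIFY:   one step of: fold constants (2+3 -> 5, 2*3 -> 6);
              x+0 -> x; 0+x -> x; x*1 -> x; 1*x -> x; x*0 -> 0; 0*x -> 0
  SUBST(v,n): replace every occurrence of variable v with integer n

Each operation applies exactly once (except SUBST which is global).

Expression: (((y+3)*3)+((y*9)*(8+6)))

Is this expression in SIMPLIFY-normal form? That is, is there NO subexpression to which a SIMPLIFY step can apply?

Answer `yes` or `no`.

Answer: no

Derivation:
Expression: (((y+3)*3)+((y*9)*(8+6)))
Scanning for simplifiable subexpressions (pre-order)...
  at root: (((y+3)*3)+((y*9)*(8+6))) (not simplifiable)
  at L: ((y+3)*3) (not simplifiable)
  at LL: (y+3) (not simplifiable)
  at R: ((y*9)*(8+6)) (not simplifiable)
  at RL: (y*9) (not simplifiable)
  at RR: (8+6) (SIMPLIFIABLE)
Found simplifiable subexpr at path RR: (8+6)
One SIMPLIFY step would give: (((y+3)*3)+((y*9)*14))
-> NOT in normal form.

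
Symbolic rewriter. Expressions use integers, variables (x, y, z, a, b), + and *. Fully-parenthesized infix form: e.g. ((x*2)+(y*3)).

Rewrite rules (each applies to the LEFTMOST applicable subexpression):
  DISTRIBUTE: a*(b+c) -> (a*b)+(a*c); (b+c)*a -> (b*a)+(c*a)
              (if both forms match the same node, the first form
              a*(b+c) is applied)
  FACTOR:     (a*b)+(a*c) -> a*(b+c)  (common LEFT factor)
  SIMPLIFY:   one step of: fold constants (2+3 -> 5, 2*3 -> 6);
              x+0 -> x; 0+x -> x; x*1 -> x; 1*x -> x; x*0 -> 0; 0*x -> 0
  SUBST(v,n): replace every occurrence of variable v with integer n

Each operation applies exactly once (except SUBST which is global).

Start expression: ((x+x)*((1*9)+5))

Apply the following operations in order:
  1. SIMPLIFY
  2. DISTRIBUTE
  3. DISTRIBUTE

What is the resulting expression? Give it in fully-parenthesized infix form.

Start: ((x+x)*((1*9)+5))
Apply SIMPLIFY at RL (target: (1*9)): ((x+x)*((1*9)+5)) -> ((x+x)*(9+5))
Apply DISTRIBUTE at root (target: ((x+x)*(9+5))): ((x+x)*(9+5)) -> (((x+x)*9)+((x+x)*5))
Apply DISTRIBUTE at L (target: ((x+x)*9)): (((x+x)*9)+((x+x)*5)) -> (((x*9)+(x*9))+((x+x)*5))

Answer: (((x*9)+(x*9))+((x+x)*5))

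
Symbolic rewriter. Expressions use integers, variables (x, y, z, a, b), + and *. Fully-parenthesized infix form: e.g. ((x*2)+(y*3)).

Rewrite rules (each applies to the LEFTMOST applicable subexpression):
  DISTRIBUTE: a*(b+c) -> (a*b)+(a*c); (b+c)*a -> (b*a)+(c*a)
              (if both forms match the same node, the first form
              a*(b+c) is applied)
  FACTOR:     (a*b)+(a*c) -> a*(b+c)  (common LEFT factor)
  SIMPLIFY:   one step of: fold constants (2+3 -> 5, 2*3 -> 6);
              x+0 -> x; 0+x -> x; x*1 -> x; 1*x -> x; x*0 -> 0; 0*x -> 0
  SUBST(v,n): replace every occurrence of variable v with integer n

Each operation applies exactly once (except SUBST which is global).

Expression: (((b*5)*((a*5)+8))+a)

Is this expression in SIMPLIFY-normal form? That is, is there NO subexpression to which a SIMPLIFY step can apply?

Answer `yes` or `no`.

Expression: (((b*5)*((a*5)+8))+a)
Scanning for simplifiable subexpressions (pre-order)...
  at root: (((b*5)*((a*5)+8))+a) (not simplifiable)
  at L: ((b*5)*((a*5)+8)) (not simplifiable)
  at LL: (b*5) (not simplifiable)
  at LR: ((a*5)+8) (not simplifiable)
  at LRL: (a*5) (not simplifiable)
Result: no simplifiable subexpression found -> normal form.

Answer: yes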